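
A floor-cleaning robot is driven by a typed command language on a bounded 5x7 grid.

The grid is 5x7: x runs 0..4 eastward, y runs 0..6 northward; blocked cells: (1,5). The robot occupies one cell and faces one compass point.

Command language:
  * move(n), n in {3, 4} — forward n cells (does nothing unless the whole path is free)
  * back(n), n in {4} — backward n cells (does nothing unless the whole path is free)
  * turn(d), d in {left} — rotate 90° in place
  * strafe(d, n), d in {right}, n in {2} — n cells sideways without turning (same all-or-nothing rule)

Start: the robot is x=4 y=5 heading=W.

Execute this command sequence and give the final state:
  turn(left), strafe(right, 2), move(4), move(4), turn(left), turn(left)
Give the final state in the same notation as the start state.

begin: x=4 y=5 heading=W
t=1 turn(left) ⇒ x=4 y=5 heading=S
t=2 strafe(right, 2) ⇒ x=2 y=5 heading=S
t=3 move(4) ⇒ x=2 y=1 heading=S
t=4 move(4) ⇒ x=2 y=1 heading=S
t=5 turn(left) ⇒ x=2 y=1 heading=E
t=6 turn(left) ⇒ x=2 y=1 heading=N

x=2 y=1 heading=N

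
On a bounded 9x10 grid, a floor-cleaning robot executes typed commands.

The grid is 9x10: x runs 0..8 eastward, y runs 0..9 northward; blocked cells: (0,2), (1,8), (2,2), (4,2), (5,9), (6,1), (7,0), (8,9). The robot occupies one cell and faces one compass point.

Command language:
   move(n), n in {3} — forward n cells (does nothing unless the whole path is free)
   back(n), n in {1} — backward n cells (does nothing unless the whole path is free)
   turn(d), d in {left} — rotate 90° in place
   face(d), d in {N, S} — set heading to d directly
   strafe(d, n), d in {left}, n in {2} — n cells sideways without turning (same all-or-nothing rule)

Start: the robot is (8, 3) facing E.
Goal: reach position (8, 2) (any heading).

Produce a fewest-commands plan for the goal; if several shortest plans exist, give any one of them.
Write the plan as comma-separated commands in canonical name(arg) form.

face(N), back(1)

begin: (8, 3) facing E
[1] after face(N): (8, 3) facing N
[2] after back(1): (8, 2) facing N
shorter routes all fall short; 2 is best.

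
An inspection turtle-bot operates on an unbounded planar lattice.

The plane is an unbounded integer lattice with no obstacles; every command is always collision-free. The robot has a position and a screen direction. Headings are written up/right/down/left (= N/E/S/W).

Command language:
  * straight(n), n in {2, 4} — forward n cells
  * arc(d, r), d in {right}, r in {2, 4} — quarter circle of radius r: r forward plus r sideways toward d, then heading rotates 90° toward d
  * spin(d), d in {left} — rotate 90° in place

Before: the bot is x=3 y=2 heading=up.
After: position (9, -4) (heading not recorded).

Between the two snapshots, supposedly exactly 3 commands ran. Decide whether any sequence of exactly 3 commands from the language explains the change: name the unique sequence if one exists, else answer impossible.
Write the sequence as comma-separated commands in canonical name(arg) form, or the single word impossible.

key: order matters: swapping arc(right, 2) and straight(4) lands elsewhere
start: x=3 y=2 heading=up
t=1 arc(right, 2) ⇒ x=5 y=4 heading=right
t=2 arc(right, 4) ⇒ x=9 y=0 heading=down
t=3 straight(4) ⇒ x=9 y=-4 heading=down
all 125 alternatives checked — unique.

arc(right, 2), arc(right, 4), straight(4)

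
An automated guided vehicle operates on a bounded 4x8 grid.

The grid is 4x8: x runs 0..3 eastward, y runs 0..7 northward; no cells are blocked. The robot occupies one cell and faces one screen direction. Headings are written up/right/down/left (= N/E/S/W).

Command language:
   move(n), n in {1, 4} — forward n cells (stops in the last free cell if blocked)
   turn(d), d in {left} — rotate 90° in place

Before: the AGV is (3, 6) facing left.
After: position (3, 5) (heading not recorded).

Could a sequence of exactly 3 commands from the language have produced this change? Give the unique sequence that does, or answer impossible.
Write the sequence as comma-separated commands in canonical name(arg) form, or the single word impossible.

from: (3, 6) facing left
t=1 turn(left) ⇒ (3, 6) facing down
t=2 move(1) ⇒ (3, 5) facing down
t=3 turn(left) ⇒ (3, 5) facing right
uniquely the one of 27 3-step routes that fits.

turn(left), move(1), turn(left)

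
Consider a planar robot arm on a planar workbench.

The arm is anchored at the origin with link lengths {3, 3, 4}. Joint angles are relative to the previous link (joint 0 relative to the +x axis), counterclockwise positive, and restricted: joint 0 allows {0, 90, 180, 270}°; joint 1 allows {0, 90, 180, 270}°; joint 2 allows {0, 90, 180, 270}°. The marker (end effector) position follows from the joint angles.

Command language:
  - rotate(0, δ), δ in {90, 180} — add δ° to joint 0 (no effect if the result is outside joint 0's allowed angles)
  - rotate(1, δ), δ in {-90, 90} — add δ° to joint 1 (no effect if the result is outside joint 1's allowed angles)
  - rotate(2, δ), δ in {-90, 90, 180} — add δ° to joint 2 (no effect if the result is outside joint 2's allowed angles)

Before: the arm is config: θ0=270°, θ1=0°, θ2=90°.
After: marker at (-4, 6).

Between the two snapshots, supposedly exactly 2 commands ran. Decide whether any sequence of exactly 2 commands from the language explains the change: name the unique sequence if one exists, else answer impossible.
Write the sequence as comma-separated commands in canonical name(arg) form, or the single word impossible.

rotate(0, 90), rotate(0, 90)

from: config: θ0=270°, θ1=0°, θ2=90°
t=1 rotate(0, 90) ⇒ config: θ0=0°, θ1=0°, θ2=90°
t=2 rotate(0, 90) ⇒ config: θ0=90°, θ1=0°, θ2=90°
no other 2-command option fits: unique.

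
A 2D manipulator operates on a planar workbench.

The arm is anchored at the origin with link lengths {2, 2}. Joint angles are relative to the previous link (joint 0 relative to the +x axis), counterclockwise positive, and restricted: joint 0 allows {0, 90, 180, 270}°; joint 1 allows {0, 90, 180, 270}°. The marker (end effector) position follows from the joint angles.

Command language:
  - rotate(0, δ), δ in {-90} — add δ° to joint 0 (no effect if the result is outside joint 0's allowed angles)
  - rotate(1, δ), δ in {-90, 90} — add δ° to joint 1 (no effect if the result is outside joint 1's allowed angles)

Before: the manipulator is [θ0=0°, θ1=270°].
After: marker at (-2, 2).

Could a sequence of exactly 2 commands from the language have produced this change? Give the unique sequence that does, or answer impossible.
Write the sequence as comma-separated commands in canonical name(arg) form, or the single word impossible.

rotate(0, -90), rotate(0, -90)

start: [θ0=0°, θ1=270°]
t=1 rotate(0, -90) ⇒ [θ0=270°, θ1=270°]
t=2 rotate(0, -90) ⇒ [θ0=180°, θ1=270°]
uniquely the one of 9 2-step routes that fits.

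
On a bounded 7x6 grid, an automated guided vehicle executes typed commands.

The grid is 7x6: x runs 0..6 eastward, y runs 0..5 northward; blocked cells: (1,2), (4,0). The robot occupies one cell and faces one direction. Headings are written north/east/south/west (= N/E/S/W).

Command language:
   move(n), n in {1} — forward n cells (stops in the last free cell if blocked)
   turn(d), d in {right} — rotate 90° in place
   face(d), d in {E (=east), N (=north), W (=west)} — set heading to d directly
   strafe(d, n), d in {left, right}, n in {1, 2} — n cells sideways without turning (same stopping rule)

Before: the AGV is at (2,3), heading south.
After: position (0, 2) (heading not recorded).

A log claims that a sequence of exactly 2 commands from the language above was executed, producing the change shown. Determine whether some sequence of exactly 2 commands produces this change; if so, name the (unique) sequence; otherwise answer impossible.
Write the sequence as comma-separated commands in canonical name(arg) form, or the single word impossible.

strafe(right, 2), move(1)

key: running move(1) before strafe(right, 2) would end elsewhere — order is forced
from: at (2,3), heading south
1. strafe(right, 2) → at (0,3), heading south
2. move(1) → at (0,2), heading south
uniquely the one of 81 2-step routes that fits.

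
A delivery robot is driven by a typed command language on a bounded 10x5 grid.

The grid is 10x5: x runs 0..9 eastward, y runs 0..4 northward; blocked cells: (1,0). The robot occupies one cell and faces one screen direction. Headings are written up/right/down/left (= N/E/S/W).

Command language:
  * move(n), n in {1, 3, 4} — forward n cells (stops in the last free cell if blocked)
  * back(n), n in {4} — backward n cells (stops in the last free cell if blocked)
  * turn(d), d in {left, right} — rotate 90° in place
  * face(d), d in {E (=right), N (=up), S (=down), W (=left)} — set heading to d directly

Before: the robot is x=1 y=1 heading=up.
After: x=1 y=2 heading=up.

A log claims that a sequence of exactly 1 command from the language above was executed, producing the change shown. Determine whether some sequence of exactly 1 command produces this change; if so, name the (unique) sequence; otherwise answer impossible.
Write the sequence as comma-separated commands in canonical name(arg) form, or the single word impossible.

move(1)

key: still facing N — the one step turns nothing
t0: x=1 y=1 heading=up
t=1 move(1) ⇒ x=1 y=2 heading=up
no other 1-command option fits: unique.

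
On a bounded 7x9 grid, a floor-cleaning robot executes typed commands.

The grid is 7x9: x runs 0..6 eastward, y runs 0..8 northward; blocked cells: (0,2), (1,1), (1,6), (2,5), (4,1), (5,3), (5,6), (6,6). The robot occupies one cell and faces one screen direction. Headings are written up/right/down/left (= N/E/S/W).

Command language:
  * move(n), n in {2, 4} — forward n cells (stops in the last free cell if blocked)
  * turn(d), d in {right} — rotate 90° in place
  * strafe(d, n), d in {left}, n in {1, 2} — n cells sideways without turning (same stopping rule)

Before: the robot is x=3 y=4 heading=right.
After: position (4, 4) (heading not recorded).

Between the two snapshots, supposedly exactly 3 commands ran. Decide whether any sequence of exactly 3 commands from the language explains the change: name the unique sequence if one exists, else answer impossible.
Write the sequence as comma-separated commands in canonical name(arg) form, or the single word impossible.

initial: x=3 y=4 heading=right
step 1 (turn(right)): x=3 y=4 heading=down
step 2 (strafe(left, 1)): x=4 y=4 heading=down
step 3 (turn(right)): x=4 y=4 heading=left
no other 3-command option fits: unique.

turn(right), strafe(left, 1), turn(right)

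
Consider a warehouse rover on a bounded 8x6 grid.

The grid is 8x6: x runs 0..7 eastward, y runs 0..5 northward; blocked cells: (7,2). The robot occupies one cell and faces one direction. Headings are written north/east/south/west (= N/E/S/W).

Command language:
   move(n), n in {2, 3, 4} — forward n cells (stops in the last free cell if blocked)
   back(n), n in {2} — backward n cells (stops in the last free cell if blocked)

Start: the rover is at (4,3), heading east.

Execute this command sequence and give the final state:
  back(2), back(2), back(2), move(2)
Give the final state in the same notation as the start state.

at (2,3), heading east

t0: at (4,3), heading east
1. back(2) → at (2,3), heading east
2. back(2) → at (0,3), heading east
3. back(2) → at (0,3), heading east
4. move(2) → at (2,3), heading east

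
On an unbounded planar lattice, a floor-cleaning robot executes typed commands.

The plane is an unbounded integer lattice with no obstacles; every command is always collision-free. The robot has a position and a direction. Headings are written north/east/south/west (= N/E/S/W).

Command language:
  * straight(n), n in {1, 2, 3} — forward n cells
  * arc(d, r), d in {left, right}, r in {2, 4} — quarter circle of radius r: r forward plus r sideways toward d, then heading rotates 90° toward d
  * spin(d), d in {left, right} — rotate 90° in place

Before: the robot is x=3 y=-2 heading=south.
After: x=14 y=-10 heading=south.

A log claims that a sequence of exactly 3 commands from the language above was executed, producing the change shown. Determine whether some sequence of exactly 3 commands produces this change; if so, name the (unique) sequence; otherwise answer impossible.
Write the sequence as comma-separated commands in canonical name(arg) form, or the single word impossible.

arc(left, 4), straight(3), arc(right, 4)

key: order matters: swapping arc(left, 4) and arc(right, 4) lands elsewhere
initial: x=3 y=-2 heading=south
t=1 arc(left, 4) ⇒ x=7 y=-6 heading=east
t=2 straight(3) ⇒ x=10 y=-6 heading=east
t=3 arc(right, 4) ⇒ x=14 y=-10 heading=south
no rival 3-sequence matches.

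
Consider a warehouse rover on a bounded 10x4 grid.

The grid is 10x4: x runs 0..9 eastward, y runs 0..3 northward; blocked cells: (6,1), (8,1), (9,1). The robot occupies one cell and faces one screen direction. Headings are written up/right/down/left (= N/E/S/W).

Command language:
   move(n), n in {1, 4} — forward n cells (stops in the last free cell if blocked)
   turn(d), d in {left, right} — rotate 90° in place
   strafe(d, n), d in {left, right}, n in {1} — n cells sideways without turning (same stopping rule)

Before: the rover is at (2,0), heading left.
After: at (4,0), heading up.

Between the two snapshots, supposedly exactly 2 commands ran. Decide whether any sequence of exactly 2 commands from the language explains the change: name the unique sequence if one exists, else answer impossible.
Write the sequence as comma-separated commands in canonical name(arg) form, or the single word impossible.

checked all 2-command options: none fits.

impossible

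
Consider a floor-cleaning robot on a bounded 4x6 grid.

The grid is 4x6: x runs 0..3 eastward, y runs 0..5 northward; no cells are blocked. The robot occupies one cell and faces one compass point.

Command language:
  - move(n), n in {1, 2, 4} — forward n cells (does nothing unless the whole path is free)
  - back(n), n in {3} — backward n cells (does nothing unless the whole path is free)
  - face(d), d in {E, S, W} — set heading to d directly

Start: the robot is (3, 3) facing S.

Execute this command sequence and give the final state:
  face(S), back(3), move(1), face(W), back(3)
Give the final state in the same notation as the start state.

t0: (3, 3) facing S
[1] after face(S): (3, 3) facing S
[2] after back(3): (3, 3) facing S
[3] after move(1): (3, 2) facing S
[4] after face(W): (3, 2) facing W
[5] after back(3): (3, 2) facing W

(3, 2) facing W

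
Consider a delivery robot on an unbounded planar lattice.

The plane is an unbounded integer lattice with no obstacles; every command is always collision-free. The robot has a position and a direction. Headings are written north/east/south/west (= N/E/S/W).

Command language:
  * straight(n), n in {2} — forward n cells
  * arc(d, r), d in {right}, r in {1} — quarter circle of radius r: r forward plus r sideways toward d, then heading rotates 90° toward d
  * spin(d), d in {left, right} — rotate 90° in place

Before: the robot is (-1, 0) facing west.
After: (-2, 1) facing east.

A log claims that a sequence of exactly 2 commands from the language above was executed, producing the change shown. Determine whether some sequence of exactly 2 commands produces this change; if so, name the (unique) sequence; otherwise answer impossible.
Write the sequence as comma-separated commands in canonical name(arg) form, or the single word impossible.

arc(right, 1), spin(right)

key: position moved to (-2,1) AND the heading swung to E — translation plus rotation needed
from: (-1, 0) facing west
t=1 arc(right, 1) ⇒ (-2, 1) facing north
t=2 spin(right) ⇒ (-2, 1) facing east
uniquely the one of 16 2-step routes that fits.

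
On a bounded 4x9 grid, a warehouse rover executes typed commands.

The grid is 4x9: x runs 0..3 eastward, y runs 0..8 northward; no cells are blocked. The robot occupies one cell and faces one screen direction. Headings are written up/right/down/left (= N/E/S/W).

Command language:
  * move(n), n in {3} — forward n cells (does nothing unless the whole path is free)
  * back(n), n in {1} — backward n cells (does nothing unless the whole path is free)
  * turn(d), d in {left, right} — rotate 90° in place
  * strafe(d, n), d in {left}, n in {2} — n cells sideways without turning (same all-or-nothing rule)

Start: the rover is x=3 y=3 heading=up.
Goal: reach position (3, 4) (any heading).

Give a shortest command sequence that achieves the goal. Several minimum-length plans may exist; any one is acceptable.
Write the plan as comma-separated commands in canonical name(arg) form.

turn(left), turn(left), back(1)

t0: x=3 y=3 heading=up
step 1 (turn(left)): x=3 y=3 heading=left
step 2 (turn(left)): x=3 y=3 heading=down
step 3 (back(1)): x=3 y=4 heading=down
nothing shorter than 3 reaches the goal.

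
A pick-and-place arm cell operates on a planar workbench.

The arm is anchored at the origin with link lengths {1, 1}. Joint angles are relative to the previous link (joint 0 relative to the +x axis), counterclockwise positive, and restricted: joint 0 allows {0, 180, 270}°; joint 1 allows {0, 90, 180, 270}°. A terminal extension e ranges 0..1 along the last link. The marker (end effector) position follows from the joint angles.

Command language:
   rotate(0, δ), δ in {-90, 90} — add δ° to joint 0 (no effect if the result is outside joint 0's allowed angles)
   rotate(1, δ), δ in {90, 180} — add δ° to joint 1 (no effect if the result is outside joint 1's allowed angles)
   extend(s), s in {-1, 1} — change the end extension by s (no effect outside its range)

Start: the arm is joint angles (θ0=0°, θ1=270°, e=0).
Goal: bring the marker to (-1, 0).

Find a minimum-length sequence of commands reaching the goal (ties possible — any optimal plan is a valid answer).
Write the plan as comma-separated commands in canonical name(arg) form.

rotate(1, 180), rotate(1, 90), extend(1)

start: joint angles (θ0=0°, θ1=270°, e=0)
1. rotate(1, 180) → joint angles (θ0=0°, θ1=90°, e=0)
2. rotate(1, 90) → joint angles (θ0=0°, θ1=180°, e=0)
3. extend(1) → joint angles (θ0=0°, θ1=180°, e=1)
minimal: 3 command(s), checked below 3.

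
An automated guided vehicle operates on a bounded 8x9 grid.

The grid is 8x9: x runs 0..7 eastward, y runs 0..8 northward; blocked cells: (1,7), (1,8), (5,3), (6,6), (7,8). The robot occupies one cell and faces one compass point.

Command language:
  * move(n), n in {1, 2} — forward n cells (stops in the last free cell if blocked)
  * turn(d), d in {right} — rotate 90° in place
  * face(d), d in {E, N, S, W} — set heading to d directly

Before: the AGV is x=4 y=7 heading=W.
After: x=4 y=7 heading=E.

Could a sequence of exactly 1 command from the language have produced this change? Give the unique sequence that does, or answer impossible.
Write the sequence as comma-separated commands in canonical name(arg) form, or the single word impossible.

face(E)

key: parked at (4,7) the whole time — nothing moves the robot
t0: x=4 y=7 heading=W
step 1 (face(E)): x=4 y=7 heading=E
all 7 alternatives checked — unique.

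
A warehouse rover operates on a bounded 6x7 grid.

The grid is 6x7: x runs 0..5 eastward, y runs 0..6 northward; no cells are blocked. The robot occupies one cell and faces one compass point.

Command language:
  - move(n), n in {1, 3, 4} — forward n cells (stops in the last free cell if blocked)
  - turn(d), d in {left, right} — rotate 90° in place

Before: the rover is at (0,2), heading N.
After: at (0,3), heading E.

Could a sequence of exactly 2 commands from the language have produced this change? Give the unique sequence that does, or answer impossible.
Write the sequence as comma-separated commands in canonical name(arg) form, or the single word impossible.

key: position moved to (0,3) AND the heading swung to E — translation plus rotation needed
from: at (0,2), heading N
1. move(1) → at (0,3), heading N
2. turn(right) → at (0,3), heading E
uniquely the one of 25 2-step routes that fits.

move(1), turn(right)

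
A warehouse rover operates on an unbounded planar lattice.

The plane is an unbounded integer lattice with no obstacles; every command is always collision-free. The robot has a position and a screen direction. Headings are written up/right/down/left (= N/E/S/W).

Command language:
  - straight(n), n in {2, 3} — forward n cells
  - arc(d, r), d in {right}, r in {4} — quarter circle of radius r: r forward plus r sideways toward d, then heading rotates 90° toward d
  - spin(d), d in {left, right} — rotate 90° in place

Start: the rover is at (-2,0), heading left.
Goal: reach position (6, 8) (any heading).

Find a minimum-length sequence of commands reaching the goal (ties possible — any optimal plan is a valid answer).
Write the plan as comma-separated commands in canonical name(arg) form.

spin(right), arc(right, 4), spin(left), arc(right, 4)

initial: at (-2,0), heading left
1. spin(right) → at (-2,0), heading up
2. arc(right, 4) → at (2,4), heading right
3. spin(left) → at (2,4), heading up
4. arc(right, 4) → at (6,8), heading right
no 3-step plan works, so 4 is optimal.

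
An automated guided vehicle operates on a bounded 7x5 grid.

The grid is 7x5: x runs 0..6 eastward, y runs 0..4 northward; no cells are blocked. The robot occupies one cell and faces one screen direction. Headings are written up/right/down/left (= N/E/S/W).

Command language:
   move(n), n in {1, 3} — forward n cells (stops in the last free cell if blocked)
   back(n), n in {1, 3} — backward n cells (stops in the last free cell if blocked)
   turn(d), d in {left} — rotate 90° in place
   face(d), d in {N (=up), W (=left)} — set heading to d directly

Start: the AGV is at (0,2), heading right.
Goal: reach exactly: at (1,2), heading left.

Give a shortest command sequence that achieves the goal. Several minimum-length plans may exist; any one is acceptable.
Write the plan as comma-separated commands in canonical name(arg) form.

initial: at (0,2), heading right
step 1 (move(1)): at (1,2), heading right
step 2 (face(W)): at (1,2), heading left
nothing shorter than 2 reaches the goal.

move(1), face(W)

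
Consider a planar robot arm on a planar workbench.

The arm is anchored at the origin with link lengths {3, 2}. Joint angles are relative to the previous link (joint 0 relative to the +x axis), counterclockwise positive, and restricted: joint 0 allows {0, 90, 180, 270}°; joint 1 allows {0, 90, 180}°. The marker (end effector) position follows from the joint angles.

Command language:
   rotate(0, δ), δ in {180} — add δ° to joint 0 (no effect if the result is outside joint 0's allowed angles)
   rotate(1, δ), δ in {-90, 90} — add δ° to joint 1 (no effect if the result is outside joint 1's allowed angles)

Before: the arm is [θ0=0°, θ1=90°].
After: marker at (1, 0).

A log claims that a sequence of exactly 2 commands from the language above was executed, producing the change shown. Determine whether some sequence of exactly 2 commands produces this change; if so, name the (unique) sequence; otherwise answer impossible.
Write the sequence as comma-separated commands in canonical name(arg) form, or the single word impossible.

from: [θ0=0°, θ1=90°]
1. rotate(1, 90) → [θ0=0°, θ1=180°]
2. rotate(1, 90) → [θ0=0°, θ1=180°]
uniquely the one of 9 2-step routes that fits.

rotate(1, 90), rotate(1, 90)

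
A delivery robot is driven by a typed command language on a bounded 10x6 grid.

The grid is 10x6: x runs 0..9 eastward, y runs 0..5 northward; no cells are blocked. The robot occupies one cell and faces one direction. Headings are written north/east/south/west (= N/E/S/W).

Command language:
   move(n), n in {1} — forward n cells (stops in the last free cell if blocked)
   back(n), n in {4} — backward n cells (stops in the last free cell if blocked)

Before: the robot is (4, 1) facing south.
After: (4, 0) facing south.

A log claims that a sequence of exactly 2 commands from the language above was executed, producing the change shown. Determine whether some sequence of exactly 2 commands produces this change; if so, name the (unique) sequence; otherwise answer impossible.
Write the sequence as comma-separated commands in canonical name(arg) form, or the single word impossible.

key: the second move(1) runs into the grid edge before its full distance
from: (4, 1) facing south
[1] after move(1): (4, 0) facing south
[2] after move(1): (4, 0) facing south
uniquely the one of 4 2-step routes that fits.

move(1), move(1)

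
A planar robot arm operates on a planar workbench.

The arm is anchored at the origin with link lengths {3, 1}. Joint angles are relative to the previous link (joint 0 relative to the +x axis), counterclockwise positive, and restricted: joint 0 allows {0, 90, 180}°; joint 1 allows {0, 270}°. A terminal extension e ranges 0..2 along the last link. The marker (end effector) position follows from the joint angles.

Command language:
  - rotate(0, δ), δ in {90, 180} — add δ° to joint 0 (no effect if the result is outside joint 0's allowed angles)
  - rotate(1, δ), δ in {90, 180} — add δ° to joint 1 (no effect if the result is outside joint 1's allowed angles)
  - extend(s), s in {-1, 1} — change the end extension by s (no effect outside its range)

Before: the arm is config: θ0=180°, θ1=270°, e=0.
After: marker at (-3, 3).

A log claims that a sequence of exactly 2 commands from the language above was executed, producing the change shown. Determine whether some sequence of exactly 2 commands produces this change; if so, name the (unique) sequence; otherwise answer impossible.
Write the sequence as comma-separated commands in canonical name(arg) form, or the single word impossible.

from: config: θ0=180°, θ1=270°, e=0
t=1 extend(1) ⇒ config: θ0=180°, θ1=270°, e=1
t=2 extend(1) ⇒ config: θ0=180°, θ1=270°, e=2
uniquely the one of 36 2-step routes that fits.

extend(1), extend(1)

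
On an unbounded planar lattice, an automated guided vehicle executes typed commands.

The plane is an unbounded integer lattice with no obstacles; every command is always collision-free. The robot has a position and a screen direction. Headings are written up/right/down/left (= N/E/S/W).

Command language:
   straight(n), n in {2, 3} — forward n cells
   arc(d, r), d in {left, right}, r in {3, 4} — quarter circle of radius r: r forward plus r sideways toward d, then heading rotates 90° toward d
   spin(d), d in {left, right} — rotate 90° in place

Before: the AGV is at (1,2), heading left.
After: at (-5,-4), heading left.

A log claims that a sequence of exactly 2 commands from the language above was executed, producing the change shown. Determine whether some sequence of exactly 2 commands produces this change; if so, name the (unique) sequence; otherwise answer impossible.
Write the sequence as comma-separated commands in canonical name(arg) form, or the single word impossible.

arc(left, 3), arc(right, 3)

key: still facing W at the end — net rotation zero over 2 steps
t0: at (1,2), heading left
1. arc(left, 3) → at (-2,-1), heading down
2. arc(right, 3) → at (-5,-4), heading left
no other 2-command option fits: unique.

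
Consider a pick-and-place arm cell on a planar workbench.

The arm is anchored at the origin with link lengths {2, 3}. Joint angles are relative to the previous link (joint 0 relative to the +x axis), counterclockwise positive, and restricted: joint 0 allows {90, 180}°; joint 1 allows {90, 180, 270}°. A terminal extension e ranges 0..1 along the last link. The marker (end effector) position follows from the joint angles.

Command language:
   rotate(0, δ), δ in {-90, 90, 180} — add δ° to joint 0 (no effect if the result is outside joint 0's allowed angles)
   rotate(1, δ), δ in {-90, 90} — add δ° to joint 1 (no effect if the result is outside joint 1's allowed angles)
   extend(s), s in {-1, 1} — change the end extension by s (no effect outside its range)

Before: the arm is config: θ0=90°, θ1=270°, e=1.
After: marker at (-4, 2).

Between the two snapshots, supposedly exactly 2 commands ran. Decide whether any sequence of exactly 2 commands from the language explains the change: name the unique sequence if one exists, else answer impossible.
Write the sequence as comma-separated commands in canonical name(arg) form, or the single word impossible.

rotate(1, -90), rotate(1, -90)

t0: config: θ0=90°, θ1=270°, e=1
t=1 rotate(1, -90) ⇒ config: θ0=90°, θ1=180°, e=1
t=2 rotate(1, -90) ⇒ config: θ0=90°, θ1=90°, e=1
uniquely the one of 49 2-step routes that fits.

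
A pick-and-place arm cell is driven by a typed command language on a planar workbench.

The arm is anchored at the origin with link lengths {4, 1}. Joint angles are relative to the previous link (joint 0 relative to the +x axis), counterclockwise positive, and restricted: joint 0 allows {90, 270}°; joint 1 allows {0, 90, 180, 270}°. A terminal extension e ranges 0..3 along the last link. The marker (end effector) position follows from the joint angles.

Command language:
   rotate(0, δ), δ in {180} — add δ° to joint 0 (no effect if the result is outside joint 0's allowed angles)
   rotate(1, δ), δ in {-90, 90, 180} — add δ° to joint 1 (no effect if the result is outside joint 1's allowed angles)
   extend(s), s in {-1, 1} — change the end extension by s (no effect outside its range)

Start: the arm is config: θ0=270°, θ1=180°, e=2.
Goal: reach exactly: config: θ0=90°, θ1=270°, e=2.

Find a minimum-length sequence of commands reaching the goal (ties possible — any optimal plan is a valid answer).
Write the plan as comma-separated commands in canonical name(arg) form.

begin: config: θ0=270°, θ1=180°, e=2
t=1 rotate(0, 180) ⇒ config: θ0=90°, θ1=180°, e=2
t=2 rotate(1, 90) ⇒ config: θ0=90°, θ1=270°, e=2
no 1-step plan works, so 2 is optimal.

rotate(0, 180), rotate(1, 90)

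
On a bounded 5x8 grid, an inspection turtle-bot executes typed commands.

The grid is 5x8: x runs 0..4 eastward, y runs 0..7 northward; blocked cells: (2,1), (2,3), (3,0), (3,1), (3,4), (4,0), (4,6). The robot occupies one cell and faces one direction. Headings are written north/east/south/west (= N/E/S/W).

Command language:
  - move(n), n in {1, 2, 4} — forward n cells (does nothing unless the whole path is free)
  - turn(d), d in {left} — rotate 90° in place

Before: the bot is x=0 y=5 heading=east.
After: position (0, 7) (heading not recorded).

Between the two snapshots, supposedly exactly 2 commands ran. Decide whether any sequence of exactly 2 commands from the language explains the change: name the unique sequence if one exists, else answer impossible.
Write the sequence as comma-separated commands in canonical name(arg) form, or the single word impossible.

key: running move(2) before turn(left) would end elsewhere — order is forced
from: x=0 y=5 heading=east
1. turn(left) → x=0 y=5 heading=north
2. move(2) → x=0 y=7 heading=north
all 16 alternatives checked — unique.

turn(left), move(2)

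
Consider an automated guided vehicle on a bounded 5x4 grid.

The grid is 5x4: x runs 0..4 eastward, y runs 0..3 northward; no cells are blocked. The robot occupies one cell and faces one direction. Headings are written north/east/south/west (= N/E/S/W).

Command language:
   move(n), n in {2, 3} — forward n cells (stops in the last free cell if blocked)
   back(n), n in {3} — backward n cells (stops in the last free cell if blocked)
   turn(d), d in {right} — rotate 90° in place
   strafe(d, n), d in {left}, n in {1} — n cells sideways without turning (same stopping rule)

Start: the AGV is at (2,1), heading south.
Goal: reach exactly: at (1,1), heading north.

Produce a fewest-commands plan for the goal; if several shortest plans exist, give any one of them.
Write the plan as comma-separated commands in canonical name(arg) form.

turn(right), turn(right), strafe(left, 1)

begin: at (2,1), heading south
step 1 (turn(right)): at (2,1), heading west
step 2 (turn(right)): at (2,1), heading north
step 3 (strafe(left, 1)): at (1,1), heading north
minimal: 3 command(s), checked below 3.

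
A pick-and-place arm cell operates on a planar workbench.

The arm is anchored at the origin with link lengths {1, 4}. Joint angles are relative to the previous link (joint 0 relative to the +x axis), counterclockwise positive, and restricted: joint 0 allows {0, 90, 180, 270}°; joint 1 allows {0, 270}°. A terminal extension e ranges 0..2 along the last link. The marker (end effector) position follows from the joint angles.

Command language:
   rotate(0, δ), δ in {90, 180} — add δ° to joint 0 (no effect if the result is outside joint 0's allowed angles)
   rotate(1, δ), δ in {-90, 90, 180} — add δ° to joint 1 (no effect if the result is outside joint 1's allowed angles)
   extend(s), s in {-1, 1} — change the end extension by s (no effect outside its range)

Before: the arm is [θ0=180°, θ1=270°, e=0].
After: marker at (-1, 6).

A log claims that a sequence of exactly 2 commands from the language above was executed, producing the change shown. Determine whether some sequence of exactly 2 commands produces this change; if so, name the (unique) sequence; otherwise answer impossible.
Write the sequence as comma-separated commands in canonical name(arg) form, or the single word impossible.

initial: [θ0=180°, θ1=270°, e=0]
t=1 extend(1) ⇒ [θ0=180°, θ1=270°, e=1]
t=2 extend(1) ⇒ [θ0=180°, θ1=270°, e=2]
no rival 2-sequence matches.

extend(1), extend(1)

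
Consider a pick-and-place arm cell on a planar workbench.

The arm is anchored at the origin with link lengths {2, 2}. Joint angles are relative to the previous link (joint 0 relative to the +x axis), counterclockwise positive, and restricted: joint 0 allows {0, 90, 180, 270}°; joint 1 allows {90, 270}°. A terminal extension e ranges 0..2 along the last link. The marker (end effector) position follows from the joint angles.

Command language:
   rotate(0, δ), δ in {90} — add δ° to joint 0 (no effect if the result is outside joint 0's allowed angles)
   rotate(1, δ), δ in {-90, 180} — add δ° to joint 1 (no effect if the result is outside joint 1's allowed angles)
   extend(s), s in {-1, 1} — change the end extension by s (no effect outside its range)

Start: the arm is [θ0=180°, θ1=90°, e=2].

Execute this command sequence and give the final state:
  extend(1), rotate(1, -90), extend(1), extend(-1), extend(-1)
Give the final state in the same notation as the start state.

begin: [θ0=180°, θ1=90°, e=2]
step 1 (extend(1)): [θ0=180°, θ1=90°, e=2]
step 2 (rotate(1, -90)): [θ0=180°, θ1=90°, e=2]
step 3 (extend(1)): [θ0=180°, θ1=90°, e=2]
step 4 (extend(-1)): [θ0=180°, θ1=90°, e=1]
step 5 (extend(-1)): [θ0=180°, θ1=90°, e=0]

[θ0=180°, θ1=90°, e=0]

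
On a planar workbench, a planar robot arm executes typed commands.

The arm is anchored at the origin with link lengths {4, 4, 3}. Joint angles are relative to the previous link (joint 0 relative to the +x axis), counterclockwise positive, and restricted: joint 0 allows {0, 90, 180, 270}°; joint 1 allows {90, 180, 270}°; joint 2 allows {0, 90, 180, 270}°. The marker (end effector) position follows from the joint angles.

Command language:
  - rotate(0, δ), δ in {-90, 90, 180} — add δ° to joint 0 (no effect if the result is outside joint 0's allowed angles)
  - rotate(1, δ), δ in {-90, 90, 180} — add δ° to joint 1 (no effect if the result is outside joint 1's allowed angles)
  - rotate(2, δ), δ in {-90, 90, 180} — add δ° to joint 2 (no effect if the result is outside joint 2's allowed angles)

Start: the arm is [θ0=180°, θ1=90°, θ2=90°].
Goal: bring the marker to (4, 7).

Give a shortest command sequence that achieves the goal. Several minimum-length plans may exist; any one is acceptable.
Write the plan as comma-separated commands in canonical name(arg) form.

from: [θ0=180°, θ1=90°, θ2=90°]
step 1 (rotate(1, 180)): [θ0=180°, θ1=270°, θ2=90°]
step 2 (rotate(0, -90)): [θ0=90°, θ1=270°, θ2=90°]
nothing shorter than 2 reaches the goal.

rotate(1, 180), rotate(0, -90)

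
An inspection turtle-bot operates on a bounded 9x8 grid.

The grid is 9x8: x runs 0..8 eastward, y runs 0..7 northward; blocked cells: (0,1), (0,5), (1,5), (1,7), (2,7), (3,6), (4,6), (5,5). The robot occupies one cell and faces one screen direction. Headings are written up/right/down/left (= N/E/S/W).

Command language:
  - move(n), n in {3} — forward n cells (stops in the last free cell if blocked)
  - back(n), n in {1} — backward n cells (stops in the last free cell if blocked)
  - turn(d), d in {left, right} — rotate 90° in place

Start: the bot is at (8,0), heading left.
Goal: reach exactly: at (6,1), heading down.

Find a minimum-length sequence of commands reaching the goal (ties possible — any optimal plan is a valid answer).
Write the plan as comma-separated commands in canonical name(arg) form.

t0: at (8,0), heading left
[1] after move(3): at (5,0), heading left
[2] after back(1): at (6,0), heading left
[3] after turn(left): at (6,0), heading down
[4] after back(1): at (6,1), heading down
shorter routes all fall short; 4 is best.

move(3), back(1), turn(left), back(1)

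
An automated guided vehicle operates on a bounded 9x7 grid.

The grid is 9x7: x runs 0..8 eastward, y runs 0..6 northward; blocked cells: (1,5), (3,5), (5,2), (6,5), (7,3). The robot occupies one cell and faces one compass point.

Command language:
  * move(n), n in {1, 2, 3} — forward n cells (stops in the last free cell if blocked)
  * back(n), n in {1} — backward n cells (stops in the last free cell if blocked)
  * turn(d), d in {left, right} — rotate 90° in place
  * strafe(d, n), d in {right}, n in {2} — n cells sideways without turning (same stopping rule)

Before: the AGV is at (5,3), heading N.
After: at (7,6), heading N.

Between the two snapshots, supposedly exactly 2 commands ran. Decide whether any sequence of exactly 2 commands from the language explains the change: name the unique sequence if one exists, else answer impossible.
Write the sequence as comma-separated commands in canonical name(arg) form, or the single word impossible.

move(3), strafe(right, 2)

key: still facing N at the end — nothing in the sequence rotates
from: at (5,3), heading N
1. move(3) → at (5,6), heading N
2. strafe(right, 2) → at (7,6), heading N
uniquely the one of 49 2-step routes that fits.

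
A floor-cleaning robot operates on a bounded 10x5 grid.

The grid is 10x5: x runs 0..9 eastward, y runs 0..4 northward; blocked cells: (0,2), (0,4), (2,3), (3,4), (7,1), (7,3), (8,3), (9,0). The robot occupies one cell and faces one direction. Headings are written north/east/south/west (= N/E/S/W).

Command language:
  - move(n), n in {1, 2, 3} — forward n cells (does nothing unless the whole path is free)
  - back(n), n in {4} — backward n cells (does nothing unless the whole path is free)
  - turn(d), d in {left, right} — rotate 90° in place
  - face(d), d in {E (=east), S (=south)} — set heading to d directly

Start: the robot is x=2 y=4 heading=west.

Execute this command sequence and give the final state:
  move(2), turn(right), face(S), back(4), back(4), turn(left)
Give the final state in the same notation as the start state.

x=2 y=4 heading=east

start: x=2 y=4 heading=west
t=1 move(2) ⇒ x=2 y=4 heading=west
t=2 turn(right) ⇒ x=2 y=4 heading=north
t=3 face(S) ⇒ x=2 y=4 heading=south
t=4 back(4) ⇒ x=2 y=4 heading=south
t=5 back(4) ⇒ x=2 y=4 heading=south
t=6 turn(left) ⇒ x=2 y=4 heading=east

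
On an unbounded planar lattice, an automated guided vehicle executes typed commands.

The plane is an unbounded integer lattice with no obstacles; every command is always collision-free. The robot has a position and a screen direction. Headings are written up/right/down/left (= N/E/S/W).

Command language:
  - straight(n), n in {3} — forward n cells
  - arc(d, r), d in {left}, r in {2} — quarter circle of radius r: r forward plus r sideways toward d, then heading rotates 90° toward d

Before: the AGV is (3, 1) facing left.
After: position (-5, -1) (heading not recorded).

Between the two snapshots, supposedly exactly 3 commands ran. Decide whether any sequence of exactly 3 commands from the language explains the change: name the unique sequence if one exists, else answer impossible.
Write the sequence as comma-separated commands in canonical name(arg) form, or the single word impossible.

straight(3), straight(3), arc(left, 2)

key: order matters: swapping straight(3) and arc(left, 2) lands elsewhere
from: (3, 1) facing left
step 1 (straight(3)): (0, 1) facing left
step 2 (straight(3)): (-3, 1) facing left
step 3 (arc(left, 2)): (-5, -1) facing down
uniquely the one of 8 3-step routes that fits.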